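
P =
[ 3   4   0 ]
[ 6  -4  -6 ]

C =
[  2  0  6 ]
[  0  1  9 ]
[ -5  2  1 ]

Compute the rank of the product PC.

2

First compute PC:
[[  6,   4,  54],
 [ 42, -16,  -6]]
Now row reduce the product.
R2 ← R2 − (7)·R1: [0, -44, -384]
2 nonzero rows, so rank(PC) = 2.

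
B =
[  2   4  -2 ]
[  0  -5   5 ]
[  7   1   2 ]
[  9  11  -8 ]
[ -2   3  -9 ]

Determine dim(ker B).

0

Row reduce to echelon form.
R3 ← R3 − (7/2)·R1: [0, -13, 9]
R4 ← R4 − (9/2)·R1: [0, -7, 1]
R5 ← R5 + R1: [0, 7, -11]
R3 ← R3 − (13/5)·R2: [0, 0, -4]
R4 ← R4 − (7/5)·R2: [0, 0, -6]
R5 ← R5 + (7/5)·R2: [0, 0, -4]
R4 ← R4 − (3/2)·R3: [0, 0, 0]
R5 ← R5 − R3: [0, 0, 0]
3 nonzero rows, so rank(B) = 3.
B has 3 columns; by rank–nullity, nullity = 3 − 3 = 0.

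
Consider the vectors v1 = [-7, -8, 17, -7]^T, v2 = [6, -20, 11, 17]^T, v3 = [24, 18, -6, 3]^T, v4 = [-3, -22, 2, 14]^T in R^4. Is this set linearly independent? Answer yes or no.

yes

Form the matrix with these vectors as rows and row reduce.
R2 ← R2 + (6/7)·R1: [0, -188/7, 179/7, 11]
R3 ← R3 + (24/7)·R1: [0, -66/7, 366/7, -21]
R4 ← R4 − (3/7)·R1: [0, -130/7, -37/7, 17]
R3 ← R3 − (33/94)·R2: [0, 0, 4071/94, -2337/94]
R4 ← R4 − (65/94)·R2: [0, 0, -2159/94, 883/94]
R4 ← R4 + (2159/4071)·R3: [0, 0, 0, -5145/1357]
4 nonzero rows, so the 4 vectors span a space of dimension 4.
Since 4 = 4, the vectors are linearly independent.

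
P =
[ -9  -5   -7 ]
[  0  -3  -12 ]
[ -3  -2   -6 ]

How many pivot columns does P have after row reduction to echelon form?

Row reduce to echelon form.
R3 ← R3 − (1/3)·R1: [0, -1/3, -11/3]
R3 ← R3 − (1/9)·R2: [0, 0, -7/3]
Echelon form has 3 nonzero rows, so rank(P) = 3.
Each nonzero row contributes one pivot column: 3 pivot columns.

3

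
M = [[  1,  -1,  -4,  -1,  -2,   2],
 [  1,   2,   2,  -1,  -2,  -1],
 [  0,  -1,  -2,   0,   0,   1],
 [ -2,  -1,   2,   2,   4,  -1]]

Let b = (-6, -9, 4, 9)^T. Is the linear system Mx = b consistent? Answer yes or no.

no

Row reduce the augmented matrix [M | b].
R2 ← R2 − R1: [0, 3, 6, 0, 0, -3, -3]
R4 ← R4 + (2)·R1: [0, -3, -6, 0, 0, 3, -3]
R3 ← R3 + (1/3)·R2: [0, 0, 0, 0, 0, 0, 3]
R4 ← R4 + R2: [0, 0, 0, 0, 0, 0, -6]
R4 ← R4 + (2)·R3: [0, 0, 0, 0, 0, 0, 0]
The echelon form has 3 nonzero rows; the last pivot sits in the augmented column, so rank(M) = 2 but rank([M|b]) = 3.
Since the ranks differ, the system is inconsistent.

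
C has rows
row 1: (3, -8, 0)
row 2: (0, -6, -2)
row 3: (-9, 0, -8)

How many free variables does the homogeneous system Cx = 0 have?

Row reduce to echelon form.
R3 ← R3 + (3)·R1: [0, -24, -8]
R3 ← R3 − (4)·R2: [0, 0, 0]
2 nonzero rows, so rank(C) = 2.
C has 3 columns; by rank–nullity, nullity = 3 − 2 = 1.

1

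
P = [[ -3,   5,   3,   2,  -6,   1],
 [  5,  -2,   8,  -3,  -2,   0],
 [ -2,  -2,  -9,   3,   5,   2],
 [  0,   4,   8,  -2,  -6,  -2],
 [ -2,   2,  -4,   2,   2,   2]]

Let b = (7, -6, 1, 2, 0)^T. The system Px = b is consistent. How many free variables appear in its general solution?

Row reduce the augmented matrix [P | b].
R2 ← R2 + (5/3)·R1: [0, 19/3, 13, 1/3, -12, 5/3, 17/3]
R3 ← R3 − (2/3)·R1: [0, -16/3, -11, 5/3, 9, 4/3, -11/3]
R5 ← R5 − (2/3)·R1: [0, -4/3, -6, 2/3, 6, 4/3, -14/3]
R3 ← R3 + (16/19)·R2: [0, 0, -1/19, 37/19, -21/19, 52/19, 21/19]
R4 ← R4 − (12/19)·R2: [0, 0, -4/19, -42/19, 30/19, -58/19, -30/19]
R5 ← R5 + (4/19)·R2: [0, 0, -62/19, 14/19, 66/19, 32/19, -66/19]
R4 ← R4 − (4)·R3: [0, 0, 0, -10, 6, -14, -6]
R5 ← R5 − (62)·R3: [0, 0, 0, -120, 72, -168, -72]
R5 ← R5 − (12)·R4: [0, 0, 0, 0, 0, 0, 0]
The echelon form has 4 nonzero rows, and every pivot lies in the first 6 columns, so rank(P) = rank([P|b]) = 4.
The system is consistent.
Free variables = (unknowns) − (rank) = 6 − 4 = 2.

2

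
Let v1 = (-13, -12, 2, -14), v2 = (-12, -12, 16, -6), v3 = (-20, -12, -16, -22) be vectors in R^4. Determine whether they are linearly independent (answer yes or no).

Form the matrix with these vectors as rows and row reduce.
R2 ← R2 − (12/13)·R1: [0, -12/13, 184/13, 90/13]
R3 ← R3 − (20/13)·R1: [0, 84/13, -248/13, -6/13]
R3 ← R3 + (7)·R2: [0, 0, 80, 48]
3 nonzero rows, so the 3 vectors span a space of dimension 3.
Since 3 = 3, the vectors are linearly independent.

yes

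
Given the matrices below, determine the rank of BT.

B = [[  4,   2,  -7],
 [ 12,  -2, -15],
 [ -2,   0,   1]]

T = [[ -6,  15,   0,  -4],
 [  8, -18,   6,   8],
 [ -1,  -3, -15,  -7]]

3

First compute BT:
[[ -1,  45, 117,  49],
 [-73, 261, 213,  41],
 [ 11, -33, -15,   1]]
Now row reduce the product.
R2 ← R2 − (73)·R1: [0, -3024, -8328, -3536]
R3 ← R3 + (11)·R1: [0, 462, 1272, 540]
R3 ← R3 + (11/72)·R2: [0, 0, -1/3, -2/9]
3 nonzero rows, so rank(BT) = 3.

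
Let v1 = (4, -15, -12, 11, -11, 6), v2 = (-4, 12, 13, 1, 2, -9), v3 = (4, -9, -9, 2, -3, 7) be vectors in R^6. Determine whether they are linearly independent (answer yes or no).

yes

Form the matrix with these vectors as rows and row reduce.
R2 ← R2 + R1: [0, -3, 1, 12, -9, -3]
R3 ← R3 − R1: [0, 6, 3, -9, 8, 1]
R3 ← R3 + (2)·R2: [0, 0, 5, 15, -10, -5]
3 nonzero rows, so the 3 vectors span a space of dimension 3.
Since 3 = 3, the vectors are linearly independent.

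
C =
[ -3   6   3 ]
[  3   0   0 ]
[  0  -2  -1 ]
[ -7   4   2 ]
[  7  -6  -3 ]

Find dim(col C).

2

Row reduce to echelon form.
R2 ← R2 + R1: [0, 6, 3]
R4 ← R4 − (7/3)·R1: [0, -10, -5]
R5 ← R5 + (7/3)·R1: [0, 8, 4]
R3 ← R3 + (1/3)·R2: [0, 0, 0]
R4 ← R4 + (5/3)·R2: [0, 0, 0]
R5 ← R5 − (4/3)·R2: [0, 0, 0]
Echelon form has 2 nonzero rows, so rank(C) = 2.
The column space has dimension equal to the rank: 2.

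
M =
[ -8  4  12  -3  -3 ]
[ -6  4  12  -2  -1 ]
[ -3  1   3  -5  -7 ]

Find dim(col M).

Row reduce to echelon form.
R2 ← R2 − (3/4)·R1: [0, 1, 3, 1/4, 5/4]
R3 ← R3 − (3/8)·R1: [0, -1/2, -3/2, -31/8, -47/8]
R3 ← R3 + (1/2)·R2: [0, 0, 0, -15/4, -21/4]
Echelon form has 3 nonzero rows, so rank(M) = 3.
The column space has dimension equal to the rank: 3.

3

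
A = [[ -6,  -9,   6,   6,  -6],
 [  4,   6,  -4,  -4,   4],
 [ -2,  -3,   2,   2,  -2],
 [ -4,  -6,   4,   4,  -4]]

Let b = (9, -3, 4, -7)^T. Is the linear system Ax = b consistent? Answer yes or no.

no

Row reduce the augmented matrix [A | b].
R2 ← R2 + (2/3)·R1: [0, 0, 0, 0, 0, 3]
R3 ← R3 − (1/3)·R1: [0, 0, 0, 0, 0, 1]
R4 ← R4 − (2/3)·R1: [0, 0, 0, 0, 0, -13]
R3 ← R3 − (1/3)·R2: [0, 0, 0, 0, 0, 0]
R4 ← R4 + (13/3)·R2: [0, 0, 0, 0, 0, 0]
The echelon form has 2 nonzero rows; the last pivot sits in the augmented column, so rank(A) = 1 but rank([A|b]) = 2.
Since the ranks differ, the system is inconsistent.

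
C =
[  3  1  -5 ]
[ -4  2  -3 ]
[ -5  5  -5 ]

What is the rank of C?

3

Row reduce to echelon form.
R2 ← R2 + (4/3)·R1: [0, 10/3, -29/3]
R3 ← R3 + (5/3)·R1: [0, 20/3, -40/3]
R3 ← R3 − (2)·R2: [0, 0, 6]
Echelon form has 3 nonzero rows, so rank(C) = 3.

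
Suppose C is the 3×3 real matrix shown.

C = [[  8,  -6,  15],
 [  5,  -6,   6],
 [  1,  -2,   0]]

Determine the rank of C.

2

Row reduce to echelon form.
R2 ← R2 − (5/8)·R1: [0, -9/4, -27/8]
R3 ← R3 − (1/8)·R1: [0, -5/4, -15/8]
R3 ← R3 − (5/9)·R2: [0, 0, 0]
Echelon form has 2 nonzero rows, so rank(C) = 2.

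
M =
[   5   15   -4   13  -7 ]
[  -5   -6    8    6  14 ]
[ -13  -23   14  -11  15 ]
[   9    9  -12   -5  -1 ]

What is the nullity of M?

Row reduce to echelon form.
R2 ← R2 + R1: [0, 9, 4, 19, 7]
R3 ← R3 + (13/5)·R1: [0, 16, 18/5, 114/5, -16/5]
R4 ← R4 − (9/5)·R1: [0, -18, -24/5, -142/5, 58/5]
R3 ← R3 − (16/9)·R2: [0, 0, -158/45, -494/45, -704/45]
R4 ← R4 + (2)·R2: [0, 0, 16/5, 48/5, 128/5]
R4 ← R4 + (72/79)·R3: [0, 0, 0, -32/79, 896/79]
4 nonzero rows, so rank(M) = 4.
M has 5 columns; by rank–nullity, nullity = 5 − 4 = 1.

1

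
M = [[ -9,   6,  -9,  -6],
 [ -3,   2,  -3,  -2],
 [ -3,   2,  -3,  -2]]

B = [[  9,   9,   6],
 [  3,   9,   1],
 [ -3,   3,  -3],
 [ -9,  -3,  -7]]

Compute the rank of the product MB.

1

First compute MB:
[[ 18, -36,  21],
 [  6, -12,   7],
 [  6, -12,   7]]
Now row reduce the product.
R2 ← R2 − (1/3)·R1: [0, 0, 0]
R3 ← R3 − (1/3)·R1: [0, 0, 0]
1 nonzero row, so rank(MB) = 1.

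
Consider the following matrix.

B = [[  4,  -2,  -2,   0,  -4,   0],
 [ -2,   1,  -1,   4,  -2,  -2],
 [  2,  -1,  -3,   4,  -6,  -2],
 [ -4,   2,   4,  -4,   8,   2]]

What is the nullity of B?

Row reduce to echelon form.
R2 ← R2 + (1/2)·R1: [0, 0, -2, 4, -4, -2]
R3 ← R3 − (1/2)·R1: [0, 0, -2, 4, -4, -2]
R4 ← R4 + R1: [0, 0, 2, -4, 4, 2]
R3 ← R3 − R2: [0, 0, 0, 0, 0, 0]
R4 ← R4 + R2: [0, 0, 0, 0, 0, 0]
2 nonzero rows, so rank(B) = 2.
B has 6 columns; by rank–nullity, nullity = 6 − 2 = 4.

4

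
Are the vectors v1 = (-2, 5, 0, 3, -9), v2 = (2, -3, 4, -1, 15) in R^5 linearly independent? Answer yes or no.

yes

Form the matrix with these vectors as rows and row reduce.
R2 ← R2 + R1: [0, 2, 4, 2, 6]
2 nonzero rows, so the 2 vectors span a space of dimension 2.
Since 2 = 2, the vectors are linearly independent.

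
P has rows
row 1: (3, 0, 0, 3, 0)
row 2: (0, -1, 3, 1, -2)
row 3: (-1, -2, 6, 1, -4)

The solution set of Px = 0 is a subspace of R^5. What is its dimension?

Row reduce to echelon form.
R3 ← R3 + (1/3)·R1: [0, -2, 6, 2, -4]
R3 ← R3 − (2)·R2: [0, 0, 0, 0, 0]
2 nonzero rows, so rank(P) = 2.
P has 5 columns; by rank–nullity, nullity = 5 − 2 = 3.

3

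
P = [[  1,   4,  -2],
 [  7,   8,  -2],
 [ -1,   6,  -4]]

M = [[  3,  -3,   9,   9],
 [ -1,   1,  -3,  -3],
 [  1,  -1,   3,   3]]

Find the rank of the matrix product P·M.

First compute PM:
[[ -3,   3,  -9,  -9],
 [ 11, -11,  33,  33],
 [-13,  13, -39, -39]]
Now row reduce the product.
R2 ← R2 + (11/3)·R1: [0, 0, 0, 0]
R3 ← R3 − (13/3)·R1: [0, 0, 0, 0]
1 nonzero row, so rank(PM) = 1.

1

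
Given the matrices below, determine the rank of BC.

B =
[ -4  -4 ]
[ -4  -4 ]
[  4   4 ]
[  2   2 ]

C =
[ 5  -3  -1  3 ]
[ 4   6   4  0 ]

1

First compute BC:
[[-36, -12, -12, -12],
 [-36, -12, -12, -12],
 [ 36,  12,  12,  12],
 [ 18,   6,   6,   6]]
Now row reduce the product.
R2 ← R2 − R1: [0, 0, 0, 0]
R3 ← R3 + R1: [0, 0, 0, 0]
R4 ← R4 + (1/2)·R1: [0, 0, 0, 0]
1 nonzero row, so rank(BC) = 1.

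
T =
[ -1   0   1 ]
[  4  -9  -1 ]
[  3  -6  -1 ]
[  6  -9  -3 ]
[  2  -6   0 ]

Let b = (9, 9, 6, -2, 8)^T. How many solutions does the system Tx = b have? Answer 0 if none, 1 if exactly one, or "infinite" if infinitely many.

Row reduce the augmented matrix [T | b].
R2 ← R2 + (4)·R1: [0, -9, 3, 45]
R3 ← R3 + (3)·R1: [0, -6, 2, 33]
R4 ← R4 + (6)·R1: [0, -9, 3, 52]
R5 ← R5 + (2)·R1: [0, -6, 2, 26]
R3 ← R3 − (2/3)·R2: [0, 0, 0, 3]
R4 ← R4 − R2: [0, 0, 0, 7]
R5 ← R5 − (2/3)·R2: [0, 0, 0, -4]
R4 ← R4 − (7/3)·R3: [0, 0, 0, 0]
R5 ← R5 + (4/3)·R3: [0, 0, 0, 0]
The echelon form has 3 nonzero rows; the last pivot sits in the augmented column, so rank(T) = 2 but rank([T|b]) = 3.
Since the ranks differ, the system is inconsistent.
It has no solutions.

0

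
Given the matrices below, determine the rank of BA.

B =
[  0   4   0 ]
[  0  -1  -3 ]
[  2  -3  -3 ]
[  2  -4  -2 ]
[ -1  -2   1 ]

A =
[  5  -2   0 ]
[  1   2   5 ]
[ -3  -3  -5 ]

3

First compute BA:
[[  4,   8,  20],
 [  8,   7,  10],
 [ 16,  -1,   0],
 [ 12,  -6, -10],
 [-10,  -5, -15]]
Now row reduce the product.
R2 ← R2 − (2)·R1: [0, -9, -30]
R3 ← R3 − (4)·R1: [0, -33, -80]
R4 ← R4 − (3)·R1: [0, -30, -70]
R5 ← R5 + (5/2)·R1: [0, 15, 35]
R3 ← R3 − (11/3)·R2: [0, 0, 30]
R4 ← R4 − (10/3)·R2: [0, 0, 30]
R5 ← R5 + (5/3)·R2: [0, 0, -15]
R4 ← R4 − R3: [0, 0, 0]
R5 ← R5 + (1/2)·R3: [0, 0, 0]
3 nonzero rows, so rank(BA) = 3.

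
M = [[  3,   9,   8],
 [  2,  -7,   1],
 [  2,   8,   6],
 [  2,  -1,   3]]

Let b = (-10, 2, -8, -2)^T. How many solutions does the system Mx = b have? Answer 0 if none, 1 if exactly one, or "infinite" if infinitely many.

Row reduce the augmented matrix [M | b].
R2 ← R2 − (2/3)·R1: [0, -13, -13/3, 26/3]
R3 ← R3 − (2/3)·R1: [0, 2, 2/3, -4/3]
R4 ← R4 − (2/3)·R1: [0, -7, -7/3, 14/3]
R3 ← R3 + (2/13)·R2: [0, 0, 0, 0]
R4 ← R4 − (7/13)·R2: [0, 0, 0, 0]
The echelon form has 2 nonzero rows, and every pivot lies in the first 3 columns, so rank(M) = rank([M|b]) = 2.
The system is consistent.
rank = 2 < 3 unknowns, so there are infinitely many solutions.

infinite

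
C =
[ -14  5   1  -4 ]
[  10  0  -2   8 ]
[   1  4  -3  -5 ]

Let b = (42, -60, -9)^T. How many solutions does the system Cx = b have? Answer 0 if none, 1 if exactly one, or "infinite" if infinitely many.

infinite

Row reduce the augmented matrix [C | b].
R2 ← R2 + (5/7)·R1: [0, 25/7, -9/7, 36/7, -30]
R3 ← R3 + (1/14)·R1: [0, 61/14, -41/14, -37/7, -6]
R3 ← R3 − (61/50)·R2: [0, 0, -34/25, -289/25, 153/5]
The echelon form has 3 nonzero rows, and every pivot lies in the first 4 columns, so rank(C) = rank([C|b]) = 3.
The system is consistent.
rank = 3 < 4 unknowns, so there are infinitely many solutions.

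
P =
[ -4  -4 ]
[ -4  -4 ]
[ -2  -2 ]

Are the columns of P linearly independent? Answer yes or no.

no

Row reduce P to echelon form.
R2 ← R2 − R1: [0, 0]
R3 ← R3 − (1/2)·R1: [0, 0]
1 pivot among 2 columns.
Only 1 < 2 pivot columns, so the columns are linearly dependent.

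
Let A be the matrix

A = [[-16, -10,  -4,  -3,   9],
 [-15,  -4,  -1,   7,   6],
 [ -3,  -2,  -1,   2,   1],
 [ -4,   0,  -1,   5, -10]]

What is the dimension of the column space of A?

Row reduce to echelon form.
R2 ← R2 − (15/16)·R1: [0, 43/8, 11/4, 157/16, -39/16]
R3 ← R3 − (3/16)·R1: [0, -1/8, -1/4, 41/16, -11/16]
R4 ← R4 − (1/4)·R1: [0, 5/2, 0, 23/4, -49/4]
R3 ← R3 + (1/43)·R2: [0, 0, -8/43, 120/43, -32/43]
R4 ← R4 − (20/43)·R2: [0, 0, -55/43, 51/43, -478/43]
R4 ← R4 − (55/8)·R3: [0, 0, 0, -18, -6]
Echelon form has 4 nonzero rows, so rank(A) = 4.
The column space has dimension equal to the rank: 4.

4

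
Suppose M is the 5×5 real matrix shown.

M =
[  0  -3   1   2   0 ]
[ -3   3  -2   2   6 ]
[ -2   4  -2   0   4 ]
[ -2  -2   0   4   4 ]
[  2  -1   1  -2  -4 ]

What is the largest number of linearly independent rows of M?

2

Row reduce to echelon form.
Swap R1 ↔ R2
R3 ← R3 − (2/3)·R1: [0, 2, -2/3, -4/3, 0]
R4 ← R4 − (2/3)·R1: [0, -4, 4/3, 8/3, 0]
R5 ← R5 + (2/3)·R1: [0, 1, -1/3, -2/3, 0]
R3 ← R3 + (2/3)·R2: [0, 0, 0, 0, 0]
R4 ← R4 − (4/3)·R2: [0, 0, 0, 0, 0]
R5 ← R5 + (1/3)·R2: [0, 0, 0, 0, 0]
Echelon form has 2 nonzero rows, so rank(M) = 2.
The rank gives the maximum number of linearly independent rows: 2.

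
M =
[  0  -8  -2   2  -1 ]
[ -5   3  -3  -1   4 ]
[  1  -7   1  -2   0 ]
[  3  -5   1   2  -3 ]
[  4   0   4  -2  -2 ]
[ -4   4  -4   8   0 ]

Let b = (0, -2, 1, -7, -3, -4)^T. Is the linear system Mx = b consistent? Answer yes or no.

no

Row reduce the augmented matrix [M | b].
Swap R1 ↔ R2
R3 ← R3 + (1/5)·R1: [0, -32/5, 2/5, -11/5, 4/5, 3/5]
R4 ← R4 + (3/5)·R1: [0, -16/5, -4/5, 7/5, -3/5, -41/5]
R5 ← R5 + (4/5)·R1: [0, 12/5, 8/5, -14/5, 6/5, -23/5]
R6 ← R6 − (4/5)·R1: [0, 8/5, -8/5, 44/5, -16/5, -12/5]
R3 ← R3 − (4/5)·R2: [0, 0, 2, -19/5, 8/5, 3/5]
R4 ← R4 − (2/5)·R2: [0, 0, 0, 3/5, -1/5, -41/5]
R5 ← R5 + (3/10)·R2: [0, 0, 1, -11/5, 9/10, -23/5]
R6 ← R6 + (1/5)·R2: [0, 0, -2, 46/5, -17/5, -12/5]
R5 ← R5 − (1/2)·R3: [0, 0, 0, -3/10, 1/10, -49/10]
R6 ← R6 + R3: [0, 0, 0, 27/5, -9/5, -9/5]
R5 ← R5 + (1/2)·R4: [0, 0, 0, 0, 0, -9]
R6 ← R6 − (9)·R4: [0, 0, 0, 0, 0, 72]
R6 ← R6 + (8)·R5: [0, 0, 0, 0, 0, 0]
The echelon form has 5 nonzero rows; the last pivot sits in the augmented column, so rank(M) = 4 but rank([M|b]) = 5.
Since the ranks differ, the system is inconsistent.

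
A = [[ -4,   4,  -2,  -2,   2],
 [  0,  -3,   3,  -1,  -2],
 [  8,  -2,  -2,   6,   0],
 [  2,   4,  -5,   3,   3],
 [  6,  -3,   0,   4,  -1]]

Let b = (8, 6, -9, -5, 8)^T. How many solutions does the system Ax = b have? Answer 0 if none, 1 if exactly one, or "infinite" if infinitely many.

0

Row reduce the augmented matrix [A | b].
R3 ← R3 + (2)·R1: [0, 6, -6, 2, 4, 7]
R4 ← R4 + (1/2)·R1: [0, 6, -6, 2, 4, -1]
R5 ← R5 + (3/2)·R1: [0, 3, -3, 1, 2, 20]
R3 ← R3 + (2)·R2: [0, 0, 0, 0, 0, 19]
R4 ← R4 + (2)·R2: [0, 0, 0, 0, 0, 11]
R5 ← R5 + R2: [0, 0, 0, 0, 0, 26]
R4 ← R4 − (11/19)·R3: [0, 0, 0, 0, 0, 0]
R5 ← R5 − (26/19)·R3: [0, 0, 0, 0, 0, 0]
The echelon form has 3 nonzero rows; the last pivot sits in the augmented column, so rank(A) = 2 but rank([A|b]) = 3.
Since the ranks differ, the system is inconsistent.
It has no solutions.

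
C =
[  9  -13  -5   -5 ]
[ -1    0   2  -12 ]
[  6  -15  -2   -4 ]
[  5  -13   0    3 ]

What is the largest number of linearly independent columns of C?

Row reduce to echelon form.
R2 ← R2 + (1/9)·R1: [0, -13/9, 13/9, -113/9]
R3 ← R3 − (2/3)·R1: [0, -19/3, 4/3, -2/3]
R4 ← R4 − (5/9)·R1: [0, -52/9, 25/9, 52/9]
R3 ← R3 − (57/13)·R2: [0, 0, -5, 707/13]
R4 ← R4 − (4)·R2: [0, 0, -3, 56]
R4 ← R4 − (3/5)·R3: [0, 0, 0, 1519/65]
Echelon form has 4 nonzero rows, so rank(C) = 4.
The rank gives the maximum number of linearly independent columns: 4.

4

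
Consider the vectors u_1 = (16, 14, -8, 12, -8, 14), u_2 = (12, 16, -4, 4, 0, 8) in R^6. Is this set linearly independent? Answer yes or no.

Form the matrix with these vectors as rows and row reduce.
R2 ← R2 − (3/4)·R1: [0, 11/2, 2, -5, 6, -5/2]
2 nonzero rows, so the 2 vectors span a space of dimension 2.
Since 2 = 2, the vectors are linearly independent.

yes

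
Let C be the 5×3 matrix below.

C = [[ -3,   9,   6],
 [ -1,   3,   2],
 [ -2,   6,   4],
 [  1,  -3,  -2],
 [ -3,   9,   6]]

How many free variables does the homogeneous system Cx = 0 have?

2

Row reduce to echelon form.
R2 ← R2 − (1/3)·R1: [0, 0, 0]
R3 ← R3 − (2/3)·R1: [0, 0, 0]
R4 ← R4 + (1/3)·R1: [0, 0, 0]
R5 ← R5 − R1: [0, 0, 0]
1 nonzero row, so rank(C) = 1.
C has 3 columns; by rank–nullity, nullity = 3 − 1 = 2.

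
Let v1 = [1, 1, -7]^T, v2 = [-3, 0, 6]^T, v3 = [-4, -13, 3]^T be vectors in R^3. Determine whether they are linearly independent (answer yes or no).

yes

Form the matrix with these vectors as rows and row reduce.
R2 ← R2 + (3)·R1: [0, 3, -15]
R3 ← R3 + (4)·R1: [0, -9, -25]
R3 ← R3 + (3)·R2: [0, 0, -70]
3 nonzero rows, so the 3 vectors span a space of dimension 3.
Since 3 = 3, the vectors are linearly independent.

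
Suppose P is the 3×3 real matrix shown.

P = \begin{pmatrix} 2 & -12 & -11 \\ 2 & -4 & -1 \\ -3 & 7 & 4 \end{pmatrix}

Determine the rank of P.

Row reduce to echelon form.
R2 ← R2 − R1: [0, 8, 10]
R3 ← R3 + (3/2)·R1: [0, -11, -25/2]
R3 ← R3 + (11/8)·R2: [0, 0, 5/4]
Echelon form has 3 nonzero rows, so rank(P) = 3.

3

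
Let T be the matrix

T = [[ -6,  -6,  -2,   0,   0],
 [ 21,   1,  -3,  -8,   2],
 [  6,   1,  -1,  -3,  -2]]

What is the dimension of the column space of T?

3

Row reduce to echelon form.
R2 ← R2 + (7/2)·R1: [0, -20, -10, -8, 2]
R3 ← R3 + R1: [0, -5, -3, -3, -2]
R3 ← R3 − (1/4)·R2: [0, 0, -1/2, -1, -5/2]
Echelon form has 3 nonzero rows, so rank(T) = 3.
The column space has dimension equal to the rank: 3.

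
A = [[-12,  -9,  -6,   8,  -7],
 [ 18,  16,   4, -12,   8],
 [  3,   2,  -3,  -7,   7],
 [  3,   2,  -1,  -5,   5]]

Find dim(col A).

3

Row reduce to echelon form.
R2 ← R2 + (3/2)·R1: [0, 5/2, -5, 0, -5/2]
R3 ← R3 + (1/4)·R1: [0, -1/4, -9/2, -5, 21/4]
R4 ← R4 + (1/4)·R1: [0, -1/4, -5/2, -3, 13/4]
R3 ← R3 + (1/10)·R2: [0, 0, -5, -5, 5]
R4 ← R4 + (1/10)·R2: [0, 0, -3, -3, 3]
R4 ← R4 − (3/5)·R3: [0, 0, 0, 0, 0]
Echelon form has 3 nonzero rows, so rank(A) = 3.
The column space has dimension equal to the rank: 3.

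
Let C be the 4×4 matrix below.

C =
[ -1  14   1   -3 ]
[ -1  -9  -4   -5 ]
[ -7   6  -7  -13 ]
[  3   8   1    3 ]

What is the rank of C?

4

Row reduce to echelon form.
R2 ← R2 − R1: [0, -23, -5, -2]
R3 ← R3 − (7)·R1: [0, -92, -14, 8]
R4 ← R4 + (3)·R1: [0, 50, 4, -6]
R3 ← R3 − (4)·R2: [0, 0, 6, 16]
R4 ← R4 + (50/23)·R2: [0, 0, -158/23, -238/23]
R4 ← R4 + (79/69)·R3: [0, 0, 0, 550/69]
Echelon form has 4 nonzero rows, so rank(C) = 4.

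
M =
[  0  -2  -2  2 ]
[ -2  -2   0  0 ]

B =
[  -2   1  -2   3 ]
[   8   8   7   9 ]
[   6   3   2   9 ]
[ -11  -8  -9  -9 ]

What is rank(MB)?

First compute MB:
[[-50, -38, -36, -54],
 [-12, -18, -10, -24]]
Now row reduce the product.
R2 ← R2 − (6/25)·R1: [0, -222/25, -34/25, -276/25]
2 nonzero rows, so rank(MB) = 2.

2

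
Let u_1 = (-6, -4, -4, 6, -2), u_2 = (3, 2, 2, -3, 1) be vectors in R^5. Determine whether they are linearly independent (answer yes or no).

no

Form the matrix with these vectors as rows and row reduce.
R2 ← R2 + (1/2)·R1: [0, 0, 0, 0, 0]
1 nonzero row, so the 2 vectors span a space of dimension 1.
Since 1 < 2, the vectors are linearly dependent.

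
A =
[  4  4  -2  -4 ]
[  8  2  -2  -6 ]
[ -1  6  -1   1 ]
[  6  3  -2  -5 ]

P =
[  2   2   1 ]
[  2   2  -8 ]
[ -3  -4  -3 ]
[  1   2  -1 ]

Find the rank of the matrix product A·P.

3

First compute AP:
[[ 18,  16, -18],
 [ 20,  16,   4],
 [ 14,  16, -47],
 [ 19,  16,  -7]]
Now row reduce the product.
R2 ← R2 − (10/9)·R1: [0, -16/9, 24]
R3 ← R3 − (7/9)·R1: [0, 32/9, -33]
R4 ← R4 − (19/18)·R1: [0, -8/9, 12]
R3 ← R3 + (2)·R2: [0, 0, 15]
R4 ← R4 − (1/2)·R2: [0, 0, 0]
3 nonzero rows, so rank(AP) = 3.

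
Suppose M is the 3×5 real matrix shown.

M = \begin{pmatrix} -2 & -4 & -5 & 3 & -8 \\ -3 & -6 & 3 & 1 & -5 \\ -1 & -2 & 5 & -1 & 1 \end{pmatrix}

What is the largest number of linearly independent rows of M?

Row reduce to echelon form.
R2 ← R2 − (3/2)·R1: [0, 0, 21/2, -7/2, 7]
R3 ← R3 − (1/2)·R1: [0, 0, 15/2, -5/2, 5]
R3 ← R3 − (5/7)·R2: [0, 0, 0, 0, 0]
Echelon form has 2 nonzero rows, so rank(M) = 2.
The rank gives the maximum number of linearly independent rows: 2.

2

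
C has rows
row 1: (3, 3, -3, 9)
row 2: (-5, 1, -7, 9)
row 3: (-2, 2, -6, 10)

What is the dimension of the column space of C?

Row reduce to echelon form.
R2 ← R2 + (5/3)·R1: [0, 6, -12, 24]
R3 ← R3 + (2/3)·R1: [0, 4, -8, 16]
R3 ← R3 − (2/3)·R2: [0, 0, 0, 0]
Echelon form has 2 nonzero rows, so rank(C) = 2.
The column space has dimension equal to the rank: 2.

2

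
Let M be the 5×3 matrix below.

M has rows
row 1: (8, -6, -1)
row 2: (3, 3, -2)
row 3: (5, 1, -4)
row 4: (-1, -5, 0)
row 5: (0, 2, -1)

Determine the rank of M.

Row reduce to echelon form.
R2 ← R2 − (3/8)·R1: [0, 21/4, -13/8]
R3 ← R3 − (5/8)·R1: [0, 19/4, -27/8]
R4 ← R4 + (1/8)·R1: [0, -23/4, -1/8]
R3 ← R3 − (19/21)·R2: [0, 0, -40/21]
R4 ← R4 + (23/21)·R2: [0, 0, -40/21]
R5 ← R5 − (8/21)·R2: [0, 0, -8/21]
R4 ← R4 − R3: [0, 0, 0]
R5 ← R5 − (1/5)·R3: [0, 0, 0]
Echelon form has 3 nonzero rows, so rank(M) = 3.

3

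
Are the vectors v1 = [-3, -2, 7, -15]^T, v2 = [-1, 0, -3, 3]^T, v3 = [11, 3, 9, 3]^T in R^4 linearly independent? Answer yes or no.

no

Form the matrix with these vectors as rows and row reduce.
R2 ← R2 − (1/3)·R1: [0, 2/3, -16/3, 8]
R3 ← R3 + (11/3)·R1: [0, -13/3, 104/3, -52]
R3 ← R3 + (13/2)·R2: [0, 0, 0, 0]
2 nonzero rows, so the 3 vectors span a space of dimension 2.
Since 2 < 3, the vectors are linearly dependent.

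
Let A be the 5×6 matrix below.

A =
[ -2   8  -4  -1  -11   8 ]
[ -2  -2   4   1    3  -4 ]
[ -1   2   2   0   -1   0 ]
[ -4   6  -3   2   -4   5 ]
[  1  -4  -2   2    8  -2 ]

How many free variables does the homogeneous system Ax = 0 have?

Row reduce to echelon form.
R2 ← R2 − R1: [0, -10, 8, 2, 14, -12]
R3 ← R3 − (1/2)·R1: [0, -2, 4, 1/2, 9/2, -4]
R4 ← R4 − (2)·R1: [0, -10, 5, 4, 18, -11]
R5 ← R5 + (1/2)·R1: [0, 0, -4, 3/2, 5/2, 2]
R3 ← R3 − (1/5)·R2: [0, 0, 12/5, 1/10, 17/10, -8/5]
R4 ← R4 − R2: [0, 0, -3, 2, 4, 1]
R4 ← R4 + (5/4)·R3: [0, 0, 0, 17/8, 49/8, -1]
R5 ← R5 + (5/3)·R3: [0, 0, 0, 5/3, 16/3, -2/3]
R5 ← R5 − (40/51)·R4: [0, 0, 0, 0, 9/17, 2/17]
5 nonzero rows, so rank(A) = 5.
A has 6 columns; by rank–nullity, nullity = 6 − 5 = 1.

1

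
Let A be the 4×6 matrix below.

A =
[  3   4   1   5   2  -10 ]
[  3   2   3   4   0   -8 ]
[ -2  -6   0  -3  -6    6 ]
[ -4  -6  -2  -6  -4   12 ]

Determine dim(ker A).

3

Row reduce to echelon form.
R2 ← R2 − R1: [0, -2, 2, -1, -2, 2]
R3 ← R3 + (2/3)·R1: [0, -10/3, 2/3, 1/3, -14/3, -2/3]
R4 ← R4 + (4/3)·R1: [0, -2/3, -2/3, 2/3, -4/3, -4/3]
R3 ← R3 − (5/3)·R2: [0, 0, -8/3, 2, -4/3, -4]
R4 ← R4 − (1/3)·R2: [0, 0, -4/3, 1, -2/3, -2]
R4 ← R4 − (1/2)·R3: [0, 0, 0, 0, 0, 0]
3 nonzero rows, so rank(A) = 3.
A has 6 columns; by rank–nullity, nullity = 6 − 3 = 3.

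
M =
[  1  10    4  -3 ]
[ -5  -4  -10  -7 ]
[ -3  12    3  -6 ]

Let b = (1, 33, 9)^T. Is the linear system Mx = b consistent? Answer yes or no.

yes

Row reduce the augmented matrix [M | b].
R2 ← R2 + (5)·R1: [0, 46, 10, -22, 38]
R3 ← R3 + (3)·R1: [0, 42, 15, -15, 12]
R3 ← R3 − (21/23)·R2: [0, 0, 135/23, 117/23, -522/23]
The echelon form has 3 nonzero rows, and every pivot lies in the first 4 columns, so rank(M) = rank([M|b]) = 3.
The system is consistent.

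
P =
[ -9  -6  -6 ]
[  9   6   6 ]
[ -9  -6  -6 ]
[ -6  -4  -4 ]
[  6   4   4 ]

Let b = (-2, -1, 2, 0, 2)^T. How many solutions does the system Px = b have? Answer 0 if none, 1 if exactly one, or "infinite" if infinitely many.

0

Row reduce the augmented matrix [P | b].
R2 ← R2 + R1: [0, 0, 0, -3]
R3 ← R3 − R1: [0, 0, 0, 4]
R4 ← R4 − (2/3)·R1: [0, 0, 0, 4/3]
R5 ← R5 + (2/3)·R1: [0, 0, 0, 2/3]
R3 ← R3 + (4/3)·R2: [0, 0, 0, 0]
R4 ← R4 + (4/9)·R2: [0, 0, 0, 0]
R5 ← R5 + (2/9)·R2: [0, 0, 0, 0]
The echelon form has 2 nonzero rows; the last pivot sits in the augmented column, so rank(P) = 1 but rank([P|b]) = 2.
Since the ranks differ, the system is inconsistent.
It has no solutions.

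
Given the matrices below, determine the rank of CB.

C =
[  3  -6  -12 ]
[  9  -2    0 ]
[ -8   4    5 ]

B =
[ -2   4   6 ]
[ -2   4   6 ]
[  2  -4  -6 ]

1

First compute CB:
[[-18,  36,  54],
 [-14,  28,  42],
 [ 18, -36, -54]]
Now row reduce the product.
R2 ← R2 − (7/9)·R1: [0, 0, 0]
R3 ← R3 + R1: [0, 0, 0]
1 nonzero row, so rank(CB) = 1.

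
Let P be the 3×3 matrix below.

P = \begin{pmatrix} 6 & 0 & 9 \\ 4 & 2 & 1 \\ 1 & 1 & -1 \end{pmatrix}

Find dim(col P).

2

Row reduce to echelon form.
R2 ← R2 − (2/3)·R1: [0, 2, -5]
R3 ← R3 − (1/6)·R1: [0, 1, -5/2]
R3 ← R3 − (1/2)·R2: [0, 0, 0]
Echelon form has 2 nonzero rows, so rank(P) = 2.
The column space has dimension equal to the rank: 2.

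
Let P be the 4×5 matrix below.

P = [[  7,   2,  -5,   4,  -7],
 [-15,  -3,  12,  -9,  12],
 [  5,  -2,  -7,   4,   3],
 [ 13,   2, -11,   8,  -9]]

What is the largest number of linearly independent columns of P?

Row reduce to echelon form.
R2 ← R2 + (15/7)·R1: [0, 9/7, 9/7, -3/7, -3]
R3 ← R3 − (5/7)·R1: [0, -24/7, -24/7, 8/7, 8]
R4 ← R4 − (13/7)·R1: [0, -12/7, -12/7, 4/7, 4]
R3 ← R3 + (8/3)·R2: [0, 0, 0, 0, 0]
R4 ← R4 + (4/3)·R2: [0, 0, 0, 0, 0]
Echelon form has 2 nonzero rows, so rank(P) = 2.
The rank gives the maximum number of linearly independent columns: 2.

2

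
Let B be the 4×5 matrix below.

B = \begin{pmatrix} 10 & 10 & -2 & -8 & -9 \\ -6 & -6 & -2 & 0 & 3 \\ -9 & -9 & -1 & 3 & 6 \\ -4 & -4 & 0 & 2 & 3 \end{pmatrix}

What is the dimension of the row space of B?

2

Row reduce to echelon form.
R2 ← R2 + (3/5)·R1: [0, 0, -16/5, -24/5, -12/5]
R3 ← R3 + (9/10)·R1: [0, 0, -14/5, -21/5, -21/10]
R4 ← R4 + (2/5)·R1: [0, 0, -4/5, -6/5, -3/5]
R3 ← R3 − (7/8)·R2: [0, 0, 0, 0, 0]
R4 ← R4 − (1/4)·R2: [0, 0, 0, 0, 0]
Echelon form has 2 nonzero rows, so rank(B) = 2.
The row space has dimension equal to the rank: 2.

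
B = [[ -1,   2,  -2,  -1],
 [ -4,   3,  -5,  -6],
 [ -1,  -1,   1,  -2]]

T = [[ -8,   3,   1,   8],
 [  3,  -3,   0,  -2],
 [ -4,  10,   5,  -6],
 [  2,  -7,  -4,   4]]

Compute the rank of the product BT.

3

First compute BT:
[[ 20, -22,  -7,  -4],
 [ 49, -29,  -5, -32],
 [ -3,  24,  12, -20]]
Now row reduce the product.
R2 ← R2 − (49/20)·R1: [0, 249/10, 243/20, -111/5]
R3 ← R3 + (3/20)·R1: [0, 207/10, 219/20, -103/5]
R3 ← R3 − (69/83)·R2: [0, 0, 141/166, -178/83]
3 nonzero rows, so rank(BT) = 3.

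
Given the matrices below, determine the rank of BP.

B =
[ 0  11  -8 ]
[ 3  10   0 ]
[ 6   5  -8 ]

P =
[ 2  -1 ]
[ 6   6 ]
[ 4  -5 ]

First compute BP:
[[ 34, 106],
 [ 66,  57],
 [ 10,  64]]
Now row reduce the product.
R2 ← R2 − (33/17)·R1: [0, -2529/17]
R3 ← R3 − (5/17)·R1: [0, 558/17]
R3 ← R3 + (62/281)·R2: [0, 0]
2 nonzero rows, so rank(BP) = 2.

2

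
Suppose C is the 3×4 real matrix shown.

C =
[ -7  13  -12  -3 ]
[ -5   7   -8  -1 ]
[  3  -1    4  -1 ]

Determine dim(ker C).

2

Row reduce to echelon form.
R2 ← R2 − (5/7)·R1: [0, -16/7, 4/7, 8/7]
R3 ← R3 + (3/7)·R1: [0, 32/7, -8/7, -16/7]
R3 ← R3 + (2)·R2: [0, 0, 0, 0]
2 nonzero rows, so rank(C) = 2.
C has 4 columns; by rank–nullity, nullity = 4 − 2 = 2.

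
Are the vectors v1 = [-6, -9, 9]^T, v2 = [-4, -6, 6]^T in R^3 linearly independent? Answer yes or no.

no

Form the matrix with these vectors as rows and row reduce.
R2 ← R2 − (2/3)·R1: [0, 0, 0]
1 nonzero row, so the 2 vectors span a space of dimension 1.
Since 1 < 2, the vectors are linearly dependent.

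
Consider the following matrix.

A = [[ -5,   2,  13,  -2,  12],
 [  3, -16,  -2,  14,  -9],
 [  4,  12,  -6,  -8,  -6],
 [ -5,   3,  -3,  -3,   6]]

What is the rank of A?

4

Row reduce to echelon form.
R2 ← R2 + (3/5)·R1: [0, -74/5, 29/5, 64/5, -9/5]
R3 ← R3 + (4/5)·R1: [0, 68/5, 22/5, -48/5, 18/5]
R4 ← R4 − R1: [0, 1, -16, -1, -6]
R3 ← R3 + (34/37)·R2: [0, 0, 360/37, 80/37, 72/37]
R4 ← R4 + (5/74)·R2: [0, 0, -1155/74, -5/37, -453/74]
R4 ← R4 + (77/48)·R3: [0, 0, 0, 10/3, -3]
Echelon form has 4 nonzero rows, so rank(A) = 4.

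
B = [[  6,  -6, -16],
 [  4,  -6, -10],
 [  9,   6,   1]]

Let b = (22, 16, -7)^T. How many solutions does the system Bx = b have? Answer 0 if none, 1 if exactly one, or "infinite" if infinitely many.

Row reduce the augmented matrix [B | b].
R2 ← R2 − (2/3)·R1: [0, -2, 2/3, 4/3]
R3 ← R3 − (3/2)·R1: [0, 15, 25, -40]
R3 ← R3 + (15/2)·R2: [0, 0, 30, -30]
The echelon form has 3 nonzero rows, and every pivot lies in the first 3 columns, so rank(B) = rank([B|b]) = 3.
The system is consistent.
rank = 3 = number of unknowns, so the solution is unique.

1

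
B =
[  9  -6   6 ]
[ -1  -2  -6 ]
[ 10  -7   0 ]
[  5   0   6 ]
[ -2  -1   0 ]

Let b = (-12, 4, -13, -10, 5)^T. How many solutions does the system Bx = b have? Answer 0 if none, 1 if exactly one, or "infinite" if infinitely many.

1

Row reduce the augmented matrix [B | b].
R2 ← R2 + (1/9)·R1: [0, -8/3, -16/3, 8/3]
R3 ← R3 − (10/9)·R1: [0, -1/3, -20/3, 1/3]
R4 ← R4 − (5/9)·R1: [0, 10/3, 8/3, -10/3]
R5 ← R5 + (2/9)·R1: [0, -7/3, 4/3, 7/3]
R3 ← R3 − (1/8)·R2: [0, 0, -6, 0]
R4 ← R4 + (5/4)·R2: [0, 0, -4, 0]
R5 ← R5 − (7/8)·R2: [0, 0, 6, 0]
R4 ← R4 − (2/3)·R3: [0, 0, 0, 0]
R5 ← R5 + R3: [0, 0, 0, 0]
The echelon form has 3 nonzero rows, and every pivot lies in the first 3 columns, so rank(B) = rank([B|b]) = 3.
The system is consistent.
rank = 3 = number of unknowns, so the solution is unique.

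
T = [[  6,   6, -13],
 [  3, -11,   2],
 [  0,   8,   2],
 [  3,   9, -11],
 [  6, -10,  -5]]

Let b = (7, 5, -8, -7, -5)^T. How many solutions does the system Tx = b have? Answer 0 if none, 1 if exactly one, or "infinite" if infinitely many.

Row reduce the augmented matrix [T | b].
R2 ← R2 − (1/2)·R1: [0, -14, 17/2, 3/2]
R4 ← R4 − (1/2)·R1: [0, 6, -9/2, -21/2]
R5 ← R5 − R1: [0, -16, 8, -12]
R3 ← R3 + (4/7)·R2: [0, 0, 48/7, -50/7]
R4 ← R4 + (3/7)·R2: [0, 0, -6/7, -69/7]
R5 ← R5 − (8/7)·R2: [0, 0, -12/7, -96/7]
R4 ← R4 + (1/8)·R3: [0, 0, 0, -43/4]
R5 ← R5 + (1/4)·R3: [0, 0, 0, -31/2]
R5 ← R5 − (62/43)·R4: [0, 0, 0, 0]
The echelon form has 4 nonzero rows; the last pivot sits in the augmented column, so rank(T) = 3 but rank([T|b]) = 4.
Since the ranks differ, the system is inconsistent.
It has no solutions.

0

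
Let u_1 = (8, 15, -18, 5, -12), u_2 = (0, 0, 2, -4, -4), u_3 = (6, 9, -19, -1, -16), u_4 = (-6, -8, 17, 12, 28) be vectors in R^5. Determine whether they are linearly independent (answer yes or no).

Form the matrix with these vectors as rows and row reduce.
R3 ← R3 − (3/4)·R1: [0, -9/4, -11/2, -19/4, -7]
R4 ← R4 + (3/4)·R1: [0, 13/4, 7/2, 63/4, 19]
Swap R2 ↔ R3
R4 ← R4 + (13/9)·R2: [0, 0, -40/9, 80/9, 80/9]
R4 ← R4 + (20/9)·R3: [0, 0, 0, 0, 0]
3 nonzero rows, so the 4 vectors span a space of dimension 3.
Since 3 < 4, the vectors are linearly dependent.

no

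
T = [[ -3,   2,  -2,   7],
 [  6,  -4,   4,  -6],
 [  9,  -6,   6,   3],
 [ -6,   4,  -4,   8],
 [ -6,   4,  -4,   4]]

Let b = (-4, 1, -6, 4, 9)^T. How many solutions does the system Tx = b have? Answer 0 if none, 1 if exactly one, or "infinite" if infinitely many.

Row reduce the augmented matrix [T | b].
R2 ← R2 + (2)·R1: [0, 0, 0, 8, -7]
R3 ← R3 + (3)·R1: [0, 0, 0, 24, -18]
R4 ← R4 − (2)·R1: [0, 0, 0, -6, 12]
R5 ← R5 − (2)·R1: [0, 0, 0, -10, 17]
R3 ← R3 − (3)·R2: [0, 0, 0, 0, 3]
R4 ← R4 + (3/4)·R2: [0, 0, 0, 0, 27/4]
R5 ← R5 + (5/4)·R2: [0, 0, 0, 0, 33/4]
R4 ← R4 − (9/4)·R3: [0, 0, 0, 0, 0]
R5 ← R5 − (11/4)·R3: [0, 0, 0, 0, 0]
The echelon form has 3 nonzero rows; the last pivot sits in the augmented column, so rank(T) = 2 but rank([T|b]) = 3.
Since the ranks differ, the system is inconsistent.
It has no solutions.

0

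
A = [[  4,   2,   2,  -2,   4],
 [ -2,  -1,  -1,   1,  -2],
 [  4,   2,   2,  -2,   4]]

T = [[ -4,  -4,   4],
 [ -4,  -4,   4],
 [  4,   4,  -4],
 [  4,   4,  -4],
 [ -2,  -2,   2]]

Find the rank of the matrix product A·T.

First compute AT:
[[-32, -32,  32],
 [ 16,  16, -16],
 [-32, -32,  32]]
Now row reduce the product.
R2 ← R2 + (1/2)·R1: [0, 0, 0]
R3 ← R3 − R1: [0, 0, 0]
1 nonzero row, so rank(AT) = 1.

1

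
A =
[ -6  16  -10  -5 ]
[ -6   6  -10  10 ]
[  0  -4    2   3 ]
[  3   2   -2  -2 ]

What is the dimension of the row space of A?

3

Row reduce to echelon form.
R2 ← R2 − R1: [0, -10, 0, 15]
R4 ← R4 + (1/2)·R1: [0, 10, -7, -9/2]
R3 ← R3 − (2/5)·R2: [0, 0, 2, -3]
R4 ← R4 + R2: [0, 0, -7, 21/2]
R4 ← R4 + (7/2)·R3: [0, 0, 0, 0]
Echelon form has 3 nonzero rows, so rank(A) = 3.
The row space has dimension equal to the rank: 3.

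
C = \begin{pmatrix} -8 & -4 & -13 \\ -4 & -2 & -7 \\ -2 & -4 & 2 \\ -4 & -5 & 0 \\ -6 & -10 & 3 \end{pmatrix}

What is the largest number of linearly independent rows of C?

Row reduce to echelon form.
R2 ← R2 − (1/2)·R1: [0, 0, -1/2]
R3 ← R3 − (1/4)·R1: [0, -3, 21/4]
R4 ← R4 − (1/2)·R1: [0, -3, 13/2]
R5 ← R5 − (3/4)·R1: [0, -7, 51/4]
Swap R2 ↔ R3
R4 ← R4 − R2: [0, 0, 5/4]
R5 ← R5 − (7/3)·R2: [0, 0, 1/2]
R4 ← R4 + (5/2)·R3: [0, 0, 0]
R5 ← R5 + R3: [0, 0, 0]
Echelon form has 3 nonzero rows, so rank(C) = 3.
The rank gives the maximum number of linearly independent rows: 3.

3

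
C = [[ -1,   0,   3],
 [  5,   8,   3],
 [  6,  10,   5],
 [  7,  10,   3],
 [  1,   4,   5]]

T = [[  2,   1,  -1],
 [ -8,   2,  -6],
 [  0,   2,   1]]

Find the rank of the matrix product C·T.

3

First compute CT:
[[ -2,   5,   4],
 [-54,  27, -50],
 [-68,  36, -61],
 [-66,  33, -64],
 [-30,  19, -20]]
Now row reduce the product.
R2 ← R2 − (27)·R1: [0, -108, -158]
R3 ← R3 − (34)·R1: [0, -134, -197]
R4 ← R4 − (33)·R1: [0, -132, -196]
R5 ← R5 − (15)·R1: [0, -56, -80]
R3 ← R3 − (67/54)·R2: [0, 0, -26/27]
R4 ← R4 − (11/9)·R2: [0, 0, -26/9]
R5 ← R5 − (14/27)·R2: [0, 0, 52/27]
R4 ← R4 − (3)·R3: [0, 0, 0]
R5 ← R5 + (2)·R3: [0, 0, 0]
3 nonzero rows, so rank(CT) = 3.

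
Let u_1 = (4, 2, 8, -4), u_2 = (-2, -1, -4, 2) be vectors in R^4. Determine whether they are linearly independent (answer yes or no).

Form the matrix with these vectors as rows and row reduce.
R2 ← R2 + (1/2)·R1: [0, 0, 0, 0]
1 nonzero row, so the 2 vectors span a space of dimension 1.
Since 1 < 2, the vectors are linearly dependent.

no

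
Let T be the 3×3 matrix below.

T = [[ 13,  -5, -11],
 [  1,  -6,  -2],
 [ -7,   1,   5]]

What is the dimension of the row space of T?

Row reduce to echelon form.
R2 ← R2 − (1/13)·R1: [0, -73/13, -15/13]
R3 ← R3 + (7/13)·R1: [0, -22/13, -12/13]
R3 ← R3 − (22/73)·R2: [0, 0, -42/73]
Echelon form has 3 nonzero rows, so rank(T) = 3.
The row space has dimension equal to the rank: 3.

3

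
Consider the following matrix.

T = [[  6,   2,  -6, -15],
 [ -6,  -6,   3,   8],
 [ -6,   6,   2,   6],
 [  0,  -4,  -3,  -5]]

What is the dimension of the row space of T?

4

Row reduce to echelon form.
R2 ← R2 + R1: [0, -4, -3, -7]
R3 ← R3 + R1: [0, 8, -4, -9]
R3 ← R3 + (2)·R2: [0, 0, -10, -23]
R4 ← R4 − R2: [0, 0, 0, 2]
Echelon form has 4 nonzero rows, so rank(T) = 4.
The row space has dimension equal to the rank: 4.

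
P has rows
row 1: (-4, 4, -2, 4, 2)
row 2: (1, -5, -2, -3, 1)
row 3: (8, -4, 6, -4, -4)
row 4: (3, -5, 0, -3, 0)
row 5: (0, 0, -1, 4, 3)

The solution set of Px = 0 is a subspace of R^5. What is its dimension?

2

Row reduce to echelon form.
R2 ← R2 + (1/4)·R1: [0, -4, -5/2, -2, 3/2]
R3 ← R3 + (2)·R1: [0, 4, 2, 4, 0]
R4 ← R4 + (3/4)·R1: [0, -2, -3/2, 0, 3/2]
R3 ← R3 + R2: [0, 0, -1/2, 2, 3/2]
R4 ← R4 − (1/2)·R2: [0, 0, -1/4, 1, 3/4]
R4 ← R4 − (1/2)·R3: [0, 0, 0, 0, 0]
R5 ← R5 − (2)·R3: [0, 0, 0, 0, 0]
3 nonzero rows, so rank(P) = 3.
P has 5 columns; by rank–nullity, nullity = 5 − 3 = 2.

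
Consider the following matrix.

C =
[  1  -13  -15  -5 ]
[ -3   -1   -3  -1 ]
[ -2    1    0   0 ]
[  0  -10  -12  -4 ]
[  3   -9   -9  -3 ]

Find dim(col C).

2

Row reduce to echelon form.
R2 ← R2 + (3)·R1: [0, -40, -48, -16]
R3 ← R3 + (2)·R1: [0, -25, -30, -10]
R5 ← R5 − (3)·R1: [0, 30, 36, 12]
R3 ← R3 − (5/8)·R2: [0, 0, 0, 0]
R4 ← R4 − (1/4)·R2: [0, 0, 0, 0]
R5 ← R5 + (3/4)·R2: [0, 0, 0, 0]
Echelon form has 2 nonzero rows, so rank(C) = 2.
The column space has dimension equal to the rank: 2.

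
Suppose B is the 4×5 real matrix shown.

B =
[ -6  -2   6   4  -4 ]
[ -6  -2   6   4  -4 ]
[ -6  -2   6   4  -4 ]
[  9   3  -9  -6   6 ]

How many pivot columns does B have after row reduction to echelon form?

Row reduce to echelon form.
R2 ← R2 − R1: [0, 0, 0, 0, 0]
R3 ← R3 − R1: [0, 0, 0, 0, 0]
R4 ← R4 + (3/2)·R1: [0, 0, 0, 0, 0]
Echelon form has 1 nonzero row, so rank(B) = 1.
Each nonzero row contributes one pivot column: 1 pivot columns.

1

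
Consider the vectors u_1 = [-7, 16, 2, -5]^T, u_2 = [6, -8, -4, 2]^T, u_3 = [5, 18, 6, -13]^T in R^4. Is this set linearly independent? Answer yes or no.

yes

Form the matrix with these vectors as rows and row reduce.
R2 ← R2 + (6/7)·R1: [0, 40/7, -16/7, -16/7]
R3 ← R3 + (5/7)·R1: [0, 206/7, 52/7, -116/7]
R3 ← R3 − (103/20)·R2: [0, 0, 96/5, -24/5]
3 nonzero rows, so the 3 vectors span a space of dimension 3.
Since 3 = 3, the vectors are linearly independent.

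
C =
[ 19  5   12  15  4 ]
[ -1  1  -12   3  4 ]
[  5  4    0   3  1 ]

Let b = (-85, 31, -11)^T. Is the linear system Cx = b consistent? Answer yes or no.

yes

Row reduce the augmented matrix [C | b].
R2 ← R2 + (1/19)·R1: [0, 24/19, -216/19, 72/19, 80/19, 504/19]
R3 ← R3 − (5/19)·R1: [0, 51/19, -60/19, -18/19, -1/19, 216/19]
R3 ← R3 − (17/8)·R2: [0, 0, 21, -9, -9, -45]
The echelon form has 3 nonzero rows, and every pivot lies in the first 5 columns, so rank(C) = rank([C|b]) = 3.
The system is consistent.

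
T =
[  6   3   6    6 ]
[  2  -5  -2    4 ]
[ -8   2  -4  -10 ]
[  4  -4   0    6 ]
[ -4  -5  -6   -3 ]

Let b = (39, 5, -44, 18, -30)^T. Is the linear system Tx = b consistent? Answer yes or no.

Row reduce the augmented matrix [T | b].
R2 ← R2 − (1/3)·R1: [0, -6, -4, 2, -8]
R3 ← R3 + (4/3)·R1: [0, 6, 4, -2, 8]
R4 ← R4 − (2/3)·R1: [0, -6, -4, 2, -8]
R5 ← R5 + (2/3)·R1: [0, -3, -2, 1, -4]
R3 ← R3 + R2: [0, 0, 0, 0, 0]
R4 ← R4 − R2: [0, 0, 0, 0, 0]
R5 ← R5 − (1/2)·R2: [0, 0, 0, 0, 0]
The echelon form has 2 nonzero rows, and every pivot lies in the first 4 columns, so rank(T) = rank([T|b]) = 2.
The system is consistent.

yes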